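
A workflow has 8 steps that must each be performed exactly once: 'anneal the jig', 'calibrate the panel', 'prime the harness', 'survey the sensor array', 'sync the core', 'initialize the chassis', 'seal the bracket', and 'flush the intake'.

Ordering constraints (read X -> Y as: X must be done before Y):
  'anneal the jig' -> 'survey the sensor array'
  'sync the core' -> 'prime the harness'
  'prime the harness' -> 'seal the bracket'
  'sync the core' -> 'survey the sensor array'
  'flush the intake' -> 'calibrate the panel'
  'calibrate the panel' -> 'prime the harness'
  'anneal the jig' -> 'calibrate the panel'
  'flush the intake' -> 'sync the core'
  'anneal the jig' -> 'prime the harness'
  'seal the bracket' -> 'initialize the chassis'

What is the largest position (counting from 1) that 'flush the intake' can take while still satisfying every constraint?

2

Every step that must follow 'flush the intake' has to come after it. Tracing all chains starting from 'flush the intake', those steps are: 'calibrate the panel', 'prime the harness', 'survey the sensor array', 'sync the core', 'initialize the chassis', 'seal the bracket' — 6 in total.
With 6 mandatory successors out of 8 steps total, the latest slot for 'flush the intake' is 8−6 = 2, and it's reachable by doing all non-successors before 'flush the intake'.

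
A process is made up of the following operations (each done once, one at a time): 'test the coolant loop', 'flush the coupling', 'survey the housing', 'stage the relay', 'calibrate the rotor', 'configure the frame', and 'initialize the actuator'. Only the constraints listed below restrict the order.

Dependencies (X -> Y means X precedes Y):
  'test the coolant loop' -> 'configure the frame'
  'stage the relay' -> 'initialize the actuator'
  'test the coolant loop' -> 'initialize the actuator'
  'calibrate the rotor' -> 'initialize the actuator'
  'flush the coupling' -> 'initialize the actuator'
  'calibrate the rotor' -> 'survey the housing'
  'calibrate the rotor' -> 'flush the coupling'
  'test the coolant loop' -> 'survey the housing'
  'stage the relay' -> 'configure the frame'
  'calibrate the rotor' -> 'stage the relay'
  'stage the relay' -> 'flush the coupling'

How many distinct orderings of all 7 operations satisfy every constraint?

48

The operations with no prerequisites are 'test the coolant loop', 'calibrate the rotor'; any of them can be placed first.
Counting all ways to extend the partial order to a total order gives 48.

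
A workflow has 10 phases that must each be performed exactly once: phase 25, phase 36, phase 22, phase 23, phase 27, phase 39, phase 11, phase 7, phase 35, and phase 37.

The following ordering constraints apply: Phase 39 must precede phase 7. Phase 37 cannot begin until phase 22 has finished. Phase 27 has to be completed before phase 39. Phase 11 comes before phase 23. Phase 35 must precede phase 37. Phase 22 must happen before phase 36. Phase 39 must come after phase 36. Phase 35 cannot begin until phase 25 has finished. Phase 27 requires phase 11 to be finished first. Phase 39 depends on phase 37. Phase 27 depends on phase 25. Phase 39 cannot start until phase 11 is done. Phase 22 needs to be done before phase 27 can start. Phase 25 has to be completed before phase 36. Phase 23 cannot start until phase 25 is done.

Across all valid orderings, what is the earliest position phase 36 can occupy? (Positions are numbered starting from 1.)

3

The phases that are forced before phase 36, directly or transitively, are phase 25, phase 22. That's 2 phases.
With 2 mandatory predecessors, the earliest phase 36 can sit is position 2+1 = 3, and placing just those 2 first achieves it.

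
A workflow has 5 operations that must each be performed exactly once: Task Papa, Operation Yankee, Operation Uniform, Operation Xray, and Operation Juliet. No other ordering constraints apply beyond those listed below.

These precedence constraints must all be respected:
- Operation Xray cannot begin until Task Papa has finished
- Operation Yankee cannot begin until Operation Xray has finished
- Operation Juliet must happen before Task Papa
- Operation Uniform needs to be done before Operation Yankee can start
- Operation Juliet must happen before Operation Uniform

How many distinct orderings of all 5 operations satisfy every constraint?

Operation Juliet is the only operation with nothing required before it, so every ordering starts there.
Systematically extending each partial ordering one operation at a time and counting, there are 3 complete orderings.

3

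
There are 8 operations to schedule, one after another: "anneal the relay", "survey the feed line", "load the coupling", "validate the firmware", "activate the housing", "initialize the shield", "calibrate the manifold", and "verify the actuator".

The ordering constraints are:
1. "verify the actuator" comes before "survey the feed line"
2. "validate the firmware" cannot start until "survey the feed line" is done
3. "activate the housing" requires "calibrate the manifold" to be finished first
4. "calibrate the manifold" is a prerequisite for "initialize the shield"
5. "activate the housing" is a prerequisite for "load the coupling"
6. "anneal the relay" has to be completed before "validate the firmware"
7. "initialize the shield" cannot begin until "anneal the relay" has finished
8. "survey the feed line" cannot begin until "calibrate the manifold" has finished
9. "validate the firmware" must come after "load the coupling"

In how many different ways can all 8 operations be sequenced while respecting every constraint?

The operations with no prerequisites are "anneal the relay", "calibrate the manifold", "verify the actuator"; any of them can be placed first.
Counting all ways to extend the partial order to a total order gives 228.

228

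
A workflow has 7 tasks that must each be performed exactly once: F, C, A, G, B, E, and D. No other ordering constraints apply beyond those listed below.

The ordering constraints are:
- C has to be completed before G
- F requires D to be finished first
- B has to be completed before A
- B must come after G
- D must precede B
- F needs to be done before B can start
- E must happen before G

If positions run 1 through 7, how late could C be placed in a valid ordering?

Every task that must follow C has to come after it. Tracing all chains starting from C, those tasks are: A, G, B — 3 in total.
With 3 mandatory successors out of 7 tasks total, the latest slot for C is 7−3 = 4, and it's reachable by doing all non-successors before C.

4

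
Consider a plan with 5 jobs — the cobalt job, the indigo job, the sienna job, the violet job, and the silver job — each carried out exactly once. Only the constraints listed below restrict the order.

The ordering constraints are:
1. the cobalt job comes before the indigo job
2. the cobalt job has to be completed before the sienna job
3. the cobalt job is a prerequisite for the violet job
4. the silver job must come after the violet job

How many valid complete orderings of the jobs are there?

The cobalt job is the only job with nothing required before it, so every ordering starts there.
Counting all ways to extend the partial order to a total order gives 12.

12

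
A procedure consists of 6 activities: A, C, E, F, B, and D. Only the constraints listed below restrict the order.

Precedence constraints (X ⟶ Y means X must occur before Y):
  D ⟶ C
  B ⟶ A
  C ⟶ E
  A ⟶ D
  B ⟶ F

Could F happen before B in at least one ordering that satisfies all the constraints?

The constraints give a chain B → F, which forces B before F.
Hence F can never be scheduled before B.

No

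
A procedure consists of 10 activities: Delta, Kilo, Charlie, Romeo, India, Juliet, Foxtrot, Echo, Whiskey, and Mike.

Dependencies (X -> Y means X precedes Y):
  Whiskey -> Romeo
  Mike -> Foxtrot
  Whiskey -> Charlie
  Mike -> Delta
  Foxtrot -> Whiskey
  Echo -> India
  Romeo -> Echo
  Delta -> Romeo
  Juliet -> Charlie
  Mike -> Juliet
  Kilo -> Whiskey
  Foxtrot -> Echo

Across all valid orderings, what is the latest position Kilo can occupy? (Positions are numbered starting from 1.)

The activities that are forced after Kilo, directly or by a chain of constraints, are Charlie, Romeo, India, Echo, Whiskey. That's 5 activities.
With 5 mandatory successors out of 10 activities total, the latest slot for Kilo is 10−5 = 5, and it's reachable by doing all non-successors before Kilo.

5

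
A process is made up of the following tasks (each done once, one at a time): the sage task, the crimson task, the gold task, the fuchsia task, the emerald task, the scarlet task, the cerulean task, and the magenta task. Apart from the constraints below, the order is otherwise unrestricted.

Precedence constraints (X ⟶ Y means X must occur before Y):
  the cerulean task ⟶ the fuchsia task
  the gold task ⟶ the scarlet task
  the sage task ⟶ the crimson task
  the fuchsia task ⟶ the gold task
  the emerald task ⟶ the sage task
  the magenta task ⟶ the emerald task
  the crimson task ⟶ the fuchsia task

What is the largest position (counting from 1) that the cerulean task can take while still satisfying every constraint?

Following every chain forward from the cerulean task, the tasks that must come later are the gold task, the fuchsia task, the scarlet task — 3 of them.
With 3 mandatory successors out of 8 tasks total, the latest slot for the cerulean task is 8−3 = 5, and it's reachable by doing all non-successors before the cerulean task.

5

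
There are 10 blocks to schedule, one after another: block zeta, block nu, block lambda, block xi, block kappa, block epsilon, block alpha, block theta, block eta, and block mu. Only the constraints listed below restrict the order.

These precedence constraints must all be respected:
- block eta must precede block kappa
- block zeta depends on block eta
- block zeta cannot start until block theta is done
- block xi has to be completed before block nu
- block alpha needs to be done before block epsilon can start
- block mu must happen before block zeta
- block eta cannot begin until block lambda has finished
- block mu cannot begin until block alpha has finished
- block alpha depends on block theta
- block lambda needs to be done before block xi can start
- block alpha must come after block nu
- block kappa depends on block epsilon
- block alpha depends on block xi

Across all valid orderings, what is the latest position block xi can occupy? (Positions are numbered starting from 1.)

The blocks that are forced after block xi, directly or by a chain of constraints, are block zeta, block nu, block kappa, block epsilon, block alpha, block mu. That's 6 blocks.
So at least 6 blocks follow block xi, putting block xi no later than position 4. That position is achievable by scheduling everything else first.

4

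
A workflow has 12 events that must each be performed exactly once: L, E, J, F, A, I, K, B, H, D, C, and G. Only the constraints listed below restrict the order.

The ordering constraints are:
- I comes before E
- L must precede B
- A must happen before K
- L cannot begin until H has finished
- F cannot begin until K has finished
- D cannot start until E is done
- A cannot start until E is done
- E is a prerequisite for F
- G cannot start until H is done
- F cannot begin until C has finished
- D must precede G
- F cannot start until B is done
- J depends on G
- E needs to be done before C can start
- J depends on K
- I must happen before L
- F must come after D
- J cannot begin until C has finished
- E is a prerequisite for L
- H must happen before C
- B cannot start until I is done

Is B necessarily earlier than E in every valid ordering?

In fact the dependencies run the other way: E → L → B.
So B does not have to come before E — it cannot.

No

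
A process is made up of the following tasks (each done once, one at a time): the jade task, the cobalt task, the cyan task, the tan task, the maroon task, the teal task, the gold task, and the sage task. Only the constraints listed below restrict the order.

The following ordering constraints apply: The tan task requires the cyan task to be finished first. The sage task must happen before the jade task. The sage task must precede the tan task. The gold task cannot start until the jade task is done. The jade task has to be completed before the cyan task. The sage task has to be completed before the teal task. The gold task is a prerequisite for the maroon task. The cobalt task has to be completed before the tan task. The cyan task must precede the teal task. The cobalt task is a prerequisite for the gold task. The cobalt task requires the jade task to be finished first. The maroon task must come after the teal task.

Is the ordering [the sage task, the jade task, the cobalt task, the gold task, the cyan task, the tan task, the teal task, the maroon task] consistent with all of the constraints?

Yes

Checking each listed constraint against this order: for instance, the sage task is in position 1 and the teal task in position 7, so that constraint holds — and the remaining constraints check out the same way.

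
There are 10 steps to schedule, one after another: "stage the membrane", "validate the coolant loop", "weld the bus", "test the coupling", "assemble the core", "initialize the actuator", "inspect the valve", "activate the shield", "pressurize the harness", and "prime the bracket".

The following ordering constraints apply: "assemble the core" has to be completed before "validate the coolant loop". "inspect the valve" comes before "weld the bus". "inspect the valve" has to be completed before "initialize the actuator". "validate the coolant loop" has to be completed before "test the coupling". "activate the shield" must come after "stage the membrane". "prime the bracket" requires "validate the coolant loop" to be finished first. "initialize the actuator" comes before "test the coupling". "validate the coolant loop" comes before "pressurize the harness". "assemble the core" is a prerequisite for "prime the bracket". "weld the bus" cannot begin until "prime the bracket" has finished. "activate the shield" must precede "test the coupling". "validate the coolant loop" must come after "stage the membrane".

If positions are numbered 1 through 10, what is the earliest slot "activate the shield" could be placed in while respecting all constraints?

2

The only step forced before "activate the shield" (directly or transitively) is "stage the membrane".
With 1 mandatory predecessor, the earliest "activate the shield" can sit is position 1+1 = 2, and placing just that one first achieves it.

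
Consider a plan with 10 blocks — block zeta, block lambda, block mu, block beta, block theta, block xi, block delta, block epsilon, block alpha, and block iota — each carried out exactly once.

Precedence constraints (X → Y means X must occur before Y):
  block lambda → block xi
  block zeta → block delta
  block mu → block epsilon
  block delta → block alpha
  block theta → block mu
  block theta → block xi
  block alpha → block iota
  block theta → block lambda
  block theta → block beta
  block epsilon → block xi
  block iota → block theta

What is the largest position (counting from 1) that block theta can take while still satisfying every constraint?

5

Following every chain forward from block theta, the blocks that must come later are block lambda, block mu, block beta, block xi, block epsilon — 5 of them.
So at least 5 blocks follow block theta, putting block theta no later than position 5. That position is achievable by scheduling everything else first.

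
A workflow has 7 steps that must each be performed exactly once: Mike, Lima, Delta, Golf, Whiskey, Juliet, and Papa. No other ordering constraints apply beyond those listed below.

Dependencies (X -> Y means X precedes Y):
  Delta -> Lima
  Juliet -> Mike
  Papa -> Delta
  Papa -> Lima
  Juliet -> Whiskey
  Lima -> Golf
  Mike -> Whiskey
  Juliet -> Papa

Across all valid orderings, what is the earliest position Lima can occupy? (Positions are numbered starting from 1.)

Working backwards through the constraints from Lima, its full set of required predecessors is Delta, Juliet, Papa — 3 of them.
So at minimum 3 steps come before Lima, putting Lima no earlier than position 4. That position is achievable by scheduling exactly those predecessors first.

4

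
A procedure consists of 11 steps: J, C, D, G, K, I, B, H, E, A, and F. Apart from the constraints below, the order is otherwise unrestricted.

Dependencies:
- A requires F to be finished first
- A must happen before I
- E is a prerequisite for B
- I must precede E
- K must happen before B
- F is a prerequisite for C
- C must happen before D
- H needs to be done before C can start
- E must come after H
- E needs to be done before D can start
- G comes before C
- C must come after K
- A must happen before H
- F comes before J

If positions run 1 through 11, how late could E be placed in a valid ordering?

9

Following every chain forward from E, the steps that must come later are D, B — 2 of them.
So at least 2 steps follow E, putting E no later than position 9. That position is achievable by scheduling everything else first.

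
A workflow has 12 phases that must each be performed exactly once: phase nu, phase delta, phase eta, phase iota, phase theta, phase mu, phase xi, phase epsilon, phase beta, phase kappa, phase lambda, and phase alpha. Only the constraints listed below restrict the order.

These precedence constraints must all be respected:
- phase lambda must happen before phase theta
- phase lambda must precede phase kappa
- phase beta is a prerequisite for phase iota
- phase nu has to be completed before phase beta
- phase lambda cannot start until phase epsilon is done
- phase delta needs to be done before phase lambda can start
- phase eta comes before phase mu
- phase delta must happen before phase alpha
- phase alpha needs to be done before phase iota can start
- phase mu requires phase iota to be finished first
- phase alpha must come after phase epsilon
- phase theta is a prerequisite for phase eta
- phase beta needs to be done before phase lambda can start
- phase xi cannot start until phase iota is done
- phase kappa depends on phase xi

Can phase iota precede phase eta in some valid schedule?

Nothing in the constraints forces phase eta before phase iota — there is no chain from phase eta to phase iota.
That means at least one valid schedule has phase iota before phase eta.

Yes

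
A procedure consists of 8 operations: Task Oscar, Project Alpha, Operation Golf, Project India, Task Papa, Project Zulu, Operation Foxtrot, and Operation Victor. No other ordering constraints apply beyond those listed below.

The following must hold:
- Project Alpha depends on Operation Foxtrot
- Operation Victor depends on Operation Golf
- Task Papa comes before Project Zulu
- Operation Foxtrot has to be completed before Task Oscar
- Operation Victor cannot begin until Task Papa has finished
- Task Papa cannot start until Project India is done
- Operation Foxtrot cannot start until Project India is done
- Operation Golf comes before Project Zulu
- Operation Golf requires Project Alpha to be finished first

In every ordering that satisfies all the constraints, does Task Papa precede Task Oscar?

Task Papa and Task Oscar are not related by any chain of constraints.
There exist valid orderings with Task Oscar before Task Papa, so Task Papa is not required to come first.

No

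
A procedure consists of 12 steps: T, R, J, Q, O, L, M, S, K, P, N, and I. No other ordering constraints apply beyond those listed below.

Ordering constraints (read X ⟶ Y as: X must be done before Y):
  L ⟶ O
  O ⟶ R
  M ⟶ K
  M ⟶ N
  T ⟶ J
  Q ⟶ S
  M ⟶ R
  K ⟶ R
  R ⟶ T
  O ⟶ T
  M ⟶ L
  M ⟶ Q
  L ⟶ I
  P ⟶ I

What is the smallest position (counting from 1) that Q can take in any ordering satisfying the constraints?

Working backwards through the constraints from Q, its only required predecessor is M.
With 1 mandatory predecessor, the earliest Q can sit is position 1+1 = 2, and placing just that one first achieves it.

2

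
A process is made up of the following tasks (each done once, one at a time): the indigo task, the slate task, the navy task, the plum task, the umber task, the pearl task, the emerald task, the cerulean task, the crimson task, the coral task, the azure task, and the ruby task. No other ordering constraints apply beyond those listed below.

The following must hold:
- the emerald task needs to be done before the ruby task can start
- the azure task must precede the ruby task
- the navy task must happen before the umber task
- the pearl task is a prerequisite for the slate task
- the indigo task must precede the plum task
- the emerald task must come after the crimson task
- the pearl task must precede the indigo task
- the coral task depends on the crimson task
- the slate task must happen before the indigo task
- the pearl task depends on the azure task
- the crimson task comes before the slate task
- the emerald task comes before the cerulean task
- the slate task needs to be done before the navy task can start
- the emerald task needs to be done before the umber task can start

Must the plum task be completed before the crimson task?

In fact the dependencies run the other way: the crimson task → the slate task → the indigo task → the plum task.
So the plum task does not have to come before the crimson task — it cannot.

No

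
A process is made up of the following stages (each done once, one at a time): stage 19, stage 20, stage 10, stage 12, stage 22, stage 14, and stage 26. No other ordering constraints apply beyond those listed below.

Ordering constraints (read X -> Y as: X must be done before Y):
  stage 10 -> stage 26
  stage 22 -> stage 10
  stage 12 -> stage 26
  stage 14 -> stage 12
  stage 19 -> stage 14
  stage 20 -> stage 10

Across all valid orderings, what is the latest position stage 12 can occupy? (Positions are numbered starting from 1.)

The only stage forced after stage 12 (directly or by a chain) is stage 26.
So at least 1 stage follows stage 12, putting stage 12 no later than position 6. That position is achievable by scheduling everything else first.

6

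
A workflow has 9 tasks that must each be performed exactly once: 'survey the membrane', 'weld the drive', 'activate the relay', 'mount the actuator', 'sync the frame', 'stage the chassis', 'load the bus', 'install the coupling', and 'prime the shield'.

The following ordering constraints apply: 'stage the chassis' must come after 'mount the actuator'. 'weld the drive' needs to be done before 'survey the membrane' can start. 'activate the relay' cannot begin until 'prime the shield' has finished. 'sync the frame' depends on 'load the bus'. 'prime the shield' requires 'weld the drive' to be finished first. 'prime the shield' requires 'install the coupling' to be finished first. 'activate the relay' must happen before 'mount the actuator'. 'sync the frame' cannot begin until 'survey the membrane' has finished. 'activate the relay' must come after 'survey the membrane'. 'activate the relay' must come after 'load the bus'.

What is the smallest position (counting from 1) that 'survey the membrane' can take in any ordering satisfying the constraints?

Working backwards through the constraints from 'survey the membrane', its only required predecessor is 'weld the drive'.
With 1 mandatory predecessor, the earliest 'survey the membrane' can sit is position 1+1 = 2, and placing just that one first achieves it.

2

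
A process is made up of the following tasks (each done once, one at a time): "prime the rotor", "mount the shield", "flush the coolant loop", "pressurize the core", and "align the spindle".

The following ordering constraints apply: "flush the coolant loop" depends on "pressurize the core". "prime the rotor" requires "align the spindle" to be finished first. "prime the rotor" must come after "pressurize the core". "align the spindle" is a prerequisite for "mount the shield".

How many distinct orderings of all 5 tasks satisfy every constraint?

16

The tasks with no prerequisites are "pressurize the core", "align the spindle"; any of them can be placed first.
Counting all ways to extend the partial order to a total order gives 16.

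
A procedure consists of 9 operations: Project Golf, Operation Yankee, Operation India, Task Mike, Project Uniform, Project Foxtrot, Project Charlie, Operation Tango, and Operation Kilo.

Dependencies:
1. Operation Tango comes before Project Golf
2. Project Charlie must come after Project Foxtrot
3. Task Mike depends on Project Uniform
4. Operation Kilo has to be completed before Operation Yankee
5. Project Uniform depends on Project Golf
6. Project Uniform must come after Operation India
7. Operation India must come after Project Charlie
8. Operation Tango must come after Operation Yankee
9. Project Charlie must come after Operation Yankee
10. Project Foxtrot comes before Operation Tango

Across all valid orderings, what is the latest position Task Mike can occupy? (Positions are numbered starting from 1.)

Task Mike has no required successors, so nothing stops it from going last (position 9).

9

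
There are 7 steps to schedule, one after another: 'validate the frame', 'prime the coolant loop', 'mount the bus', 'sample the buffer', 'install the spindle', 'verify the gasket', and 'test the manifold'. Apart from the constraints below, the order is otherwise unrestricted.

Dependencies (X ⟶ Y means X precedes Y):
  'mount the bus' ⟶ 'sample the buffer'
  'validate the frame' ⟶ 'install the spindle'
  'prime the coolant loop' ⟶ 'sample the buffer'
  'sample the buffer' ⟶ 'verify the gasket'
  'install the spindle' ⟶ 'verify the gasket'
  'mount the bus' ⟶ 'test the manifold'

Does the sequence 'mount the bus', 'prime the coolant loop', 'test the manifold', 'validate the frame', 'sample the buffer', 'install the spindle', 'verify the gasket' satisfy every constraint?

Yes

Every stated constraint is respected: 'mount the bus' sits at position 1, ahead of 'sample the buffer' at position 5, and each of the other listed pairs likewise has the predecessor earlier in the sequence.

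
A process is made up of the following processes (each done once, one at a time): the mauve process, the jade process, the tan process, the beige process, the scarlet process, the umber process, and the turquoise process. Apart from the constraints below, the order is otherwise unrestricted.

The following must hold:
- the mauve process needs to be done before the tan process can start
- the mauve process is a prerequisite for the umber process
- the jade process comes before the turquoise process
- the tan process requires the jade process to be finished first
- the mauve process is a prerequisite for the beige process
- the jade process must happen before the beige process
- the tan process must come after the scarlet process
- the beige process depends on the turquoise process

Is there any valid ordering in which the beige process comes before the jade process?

No

There is a dependency chain the jade process → the beige process, so the beige process always comes after the jade process.
So no valid ordering can have the beige process before the jade process.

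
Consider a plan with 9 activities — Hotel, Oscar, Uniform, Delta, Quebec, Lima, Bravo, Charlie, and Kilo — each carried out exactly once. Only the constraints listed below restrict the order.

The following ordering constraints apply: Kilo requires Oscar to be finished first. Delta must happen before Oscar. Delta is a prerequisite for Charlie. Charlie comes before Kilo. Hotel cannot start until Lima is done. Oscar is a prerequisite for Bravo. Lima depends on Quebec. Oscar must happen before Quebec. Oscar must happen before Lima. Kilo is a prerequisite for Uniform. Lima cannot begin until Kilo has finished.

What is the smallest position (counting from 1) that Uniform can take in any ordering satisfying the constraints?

Working backwards through the constraints from Uniform, its full set of required predecessors is Oscar, Delta, Charlie, Kilo — 4 of them.
With 4 mandatory predecessors, the earliest Uniform can sit is position 4+1 = 5, and placing just those 4 first achieves it.

5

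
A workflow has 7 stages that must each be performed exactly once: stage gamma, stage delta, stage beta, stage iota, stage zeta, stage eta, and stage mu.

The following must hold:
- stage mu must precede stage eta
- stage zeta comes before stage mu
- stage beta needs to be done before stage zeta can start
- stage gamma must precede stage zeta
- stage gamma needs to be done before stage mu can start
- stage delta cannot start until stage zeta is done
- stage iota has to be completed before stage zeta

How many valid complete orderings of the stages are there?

3 stages have no prerequisites (stage gamma, stage beta, stage iota), so any of them could come first.
Counting all ways to extend the partial order to a total order gives 18.

18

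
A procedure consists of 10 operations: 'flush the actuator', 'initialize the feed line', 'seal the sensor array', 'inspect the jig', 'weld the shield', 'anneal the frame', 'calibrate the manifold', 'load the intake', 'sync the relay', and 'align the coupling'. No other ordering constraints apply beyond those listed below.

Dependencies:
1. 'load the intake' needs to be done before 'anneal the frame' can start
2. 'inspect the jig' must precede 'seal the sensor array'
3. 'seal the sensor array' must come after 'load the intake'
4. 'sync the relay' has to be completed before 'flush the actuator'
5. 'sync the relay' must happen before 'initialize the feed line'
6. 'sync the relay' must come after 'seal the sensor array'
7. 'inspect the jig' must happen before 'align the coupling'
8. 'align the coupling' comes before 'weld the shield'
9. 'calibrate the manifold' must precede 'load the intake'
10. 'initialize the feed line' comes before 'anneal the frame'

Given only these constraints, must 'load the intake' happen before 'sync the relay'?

Tracing the constraints gives a chain: 'load the intake' → 'seal the sensor array' → 'sync the relay'.
Hence 'load the intake' necessarily comes before 'sync the relay'.

Yes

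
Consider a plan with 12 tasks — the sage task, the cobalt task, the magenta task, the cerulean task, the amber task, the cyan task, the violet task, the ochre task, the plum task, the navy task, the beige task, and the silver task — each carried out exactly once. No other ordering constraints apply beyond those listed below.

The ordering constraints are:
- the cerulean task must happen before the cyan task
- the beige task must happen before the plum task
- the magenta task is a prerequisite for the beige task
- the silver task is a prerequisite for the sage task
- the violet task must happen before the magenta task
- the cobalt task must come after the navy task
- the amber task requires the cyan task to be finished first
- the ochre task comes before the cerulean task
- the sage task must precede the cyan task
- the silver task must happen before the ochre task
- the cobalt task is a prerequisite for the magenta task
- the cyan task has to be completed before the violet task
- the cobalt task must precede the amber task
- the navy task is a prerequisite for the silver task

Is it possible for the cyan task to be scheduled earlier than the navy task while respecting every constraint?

There is a dependency chain the navy task → the silver task → the sage task → the cyan task, so the cyan task always comes after the navy task.
Hence the cyan task can never be scheduled before the navy task.

No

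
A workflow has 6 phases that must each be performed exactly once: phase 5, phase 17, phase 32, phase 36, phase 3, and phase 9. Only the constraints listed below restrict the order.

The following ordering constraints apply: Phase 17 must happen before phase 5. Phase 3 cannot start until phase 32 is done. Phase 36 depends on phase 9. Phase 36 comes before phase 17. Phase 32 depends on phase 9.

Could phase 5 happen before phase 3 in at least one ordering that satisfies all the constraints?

Yes

No chain of constraints runs from phase 3 to phase 5, so phase 3 is not required to come first.
So a valid ordering placing phase 5 earlier than phase 3 exists.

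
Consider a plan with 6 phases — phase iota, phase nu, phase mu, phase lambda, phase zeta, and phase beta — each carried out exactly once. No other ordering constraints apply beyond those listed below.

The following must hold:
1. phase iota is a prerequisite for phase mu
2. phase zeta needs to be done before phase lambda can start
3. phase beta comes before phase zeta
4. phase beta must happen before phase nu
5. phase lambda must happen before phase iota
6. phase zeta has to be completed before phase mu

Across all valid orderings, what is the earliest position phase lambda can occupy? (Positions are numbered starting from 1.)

Every phase that must precede phase lambda has to come before it. Tracing all chains that end at phase lambda, those phases are: phase zeta, phase beta — 2 in total.
With 2 mandatory predecessors, the earliest phase lambda can sit is position 2+1 = 3, and placing just those 2 first achieves it.

3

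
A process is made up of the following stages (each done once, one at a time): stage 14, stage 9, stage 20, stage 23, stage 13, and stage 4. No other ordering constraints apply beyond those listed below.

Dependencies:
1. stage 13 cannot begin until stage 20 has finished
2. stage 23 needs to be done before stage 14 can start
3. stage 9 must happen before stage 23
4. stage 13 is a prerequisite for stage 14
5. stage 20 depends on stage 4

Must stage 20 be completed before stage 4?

The constraints actually force stage 4 before stage 20 (via stage 4 → stage 20), not the other way around.
So stage 20 does not have to come before stage 4 — it cannot.

No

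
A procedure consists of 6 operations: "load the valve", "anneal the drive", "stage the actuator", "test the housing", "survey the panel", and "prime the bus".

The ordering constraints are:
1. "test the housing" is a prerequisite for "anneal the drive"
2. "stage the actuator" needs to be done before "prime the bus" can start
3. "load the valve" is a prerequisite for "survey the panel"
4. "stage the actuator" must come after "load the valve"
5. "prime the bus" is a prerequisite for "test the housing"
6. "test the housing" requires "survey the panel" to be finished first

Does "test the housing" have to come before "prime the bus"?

In fact the dependencies run the other way: "prime the bus" → "test the housing".
So "test the housing" never precedes "prime the bus".

No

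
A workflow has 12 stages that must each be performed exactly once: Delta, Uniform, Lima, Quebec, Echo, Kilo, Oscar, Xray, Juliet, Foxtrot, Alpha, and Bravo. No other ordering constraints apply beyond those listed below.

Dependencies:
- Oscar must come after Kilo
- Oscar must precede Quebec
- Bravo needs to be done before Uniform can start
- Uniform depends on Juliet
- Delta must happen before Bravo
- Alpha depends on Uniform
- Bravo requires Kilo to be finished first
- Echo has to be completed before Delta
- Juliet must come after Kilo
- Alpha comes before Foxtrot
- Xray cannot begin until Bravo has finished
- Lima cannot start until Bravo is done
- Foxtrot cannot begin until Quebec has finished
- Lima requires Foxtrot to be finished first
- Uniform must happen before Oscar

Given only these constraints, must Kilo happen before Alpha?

Yes

Chaining the stated constraints: Kilo → Juliet → Uniform → Alpha.
Hence Kilo necessarily comes before Alpha.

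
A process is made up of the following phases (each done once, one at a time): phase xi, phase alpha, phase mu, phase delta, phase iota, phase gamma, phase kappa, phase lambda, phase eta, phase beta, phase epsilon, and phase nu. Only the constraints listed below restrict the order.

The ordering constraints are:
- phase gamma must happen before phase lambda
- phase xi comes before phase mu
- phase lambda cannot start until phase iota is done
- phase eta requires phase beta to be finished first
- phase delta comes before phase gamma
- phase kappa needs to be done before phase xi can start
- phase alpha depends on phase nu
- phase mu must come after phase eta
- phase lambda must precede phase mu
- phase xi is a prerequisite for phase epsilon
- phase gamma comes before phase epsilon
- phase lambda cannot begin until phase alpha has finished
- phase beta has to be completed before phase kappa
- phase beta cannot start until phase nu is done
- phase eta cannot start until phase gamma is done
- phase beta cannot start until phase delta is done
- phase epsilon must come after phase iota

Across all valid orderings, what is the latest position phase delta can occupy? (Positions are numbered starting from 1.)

Following every chain forward from phase delta, the phases that must come later are phase xi, phase mu, phase gamma, phase kappa, phase lambda, phase eta, phase beta, phase epsilon — 8 of them.
With 8 mandatory successors out of 12 phases total, the latest slot for phase delta is 12−8 = 4, and it's reachable by doing all non-successors before phase delta.

4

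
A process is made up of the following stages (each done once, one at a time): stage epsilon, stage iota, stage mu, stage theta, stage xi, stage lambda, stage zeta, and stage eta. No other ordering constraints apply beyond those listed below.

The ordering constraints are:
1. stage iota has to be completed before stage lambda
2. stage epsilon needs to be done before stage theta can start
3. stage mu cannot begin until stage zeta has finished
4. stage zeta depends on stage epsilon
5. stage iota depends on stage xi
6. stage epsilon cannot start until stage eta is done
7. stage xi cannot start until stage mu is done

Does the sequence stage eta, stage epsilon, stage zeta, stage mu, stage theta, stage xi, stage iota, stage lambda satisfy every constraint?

Every stated constraint is respected: stage epsilon sits at position 2, ahead of stage theta at position 5, and each of the other listed pairs likewise has the predecessor earlier in the sequence.

Yes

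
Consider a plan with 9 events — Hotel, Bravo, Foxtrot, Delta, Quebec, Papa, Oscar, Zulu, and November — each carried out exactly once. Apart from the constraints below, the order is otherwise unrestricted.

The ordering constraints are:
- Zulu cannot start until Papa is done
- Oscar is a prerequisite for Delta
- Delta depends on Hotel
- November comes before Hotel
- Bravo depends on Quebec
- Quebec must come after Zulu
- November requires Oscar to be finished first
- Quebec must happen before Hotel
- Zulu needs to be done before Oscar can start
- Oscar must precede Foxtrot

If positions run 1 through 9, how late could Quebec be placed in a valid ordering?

6

Every event that must follow Quebec has to come after it. Tracing all chains starting from Quebec, those events are: Hotel, Bravo, Delta — 3 in total.
So at least 3 events follow Quebec, putting Quebec no later than position 6. That position is achievable by scheduling everything else first.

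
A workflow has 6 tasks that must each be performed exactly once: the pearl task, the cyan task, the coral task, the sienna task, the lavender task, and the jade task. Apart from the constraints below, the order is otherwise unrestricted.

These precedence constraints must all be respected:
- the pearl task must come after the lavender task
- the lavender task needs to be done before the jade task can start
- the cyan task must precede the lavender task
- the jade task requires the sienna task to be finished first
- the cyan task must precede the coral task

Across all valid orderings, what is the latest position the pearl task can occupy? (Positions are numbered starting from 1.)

6

Nothing depends on the pearl task, so it can be the final task, position 6.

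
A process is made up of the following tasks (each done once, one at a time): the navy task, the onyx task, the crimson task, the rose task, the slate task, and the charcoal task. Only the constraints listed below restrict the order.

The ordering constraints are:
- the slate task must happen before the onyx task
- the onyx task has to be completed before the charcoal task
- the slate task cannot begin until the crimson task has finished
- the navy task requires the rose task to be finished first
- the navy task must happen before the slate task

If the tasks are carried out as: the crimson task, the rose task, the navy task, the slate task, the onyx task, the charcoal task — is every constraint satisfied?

Going through the constraints one by one, each required predecessor appears earlier in the sequence than its dependent — e.g. the crimson task (position 1) is before the slate task (position 4), as required.

Yes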